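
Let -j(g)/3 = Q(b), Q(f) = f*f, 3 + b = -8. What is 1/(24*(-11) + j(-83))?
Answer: -1/627 ≈ -0.0015949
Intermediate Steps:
b = -11 (b = -3 - 8 = -11)
Q(f) = f**2
j(g) = -363 (j(g) = -3*(-11)**2 = -3*121 = -363)
1/(24*(-11) + j(-83)) = 1/(24*(-11) - 363) = 1/(-264 - 363) = 1/(-627) = -1/627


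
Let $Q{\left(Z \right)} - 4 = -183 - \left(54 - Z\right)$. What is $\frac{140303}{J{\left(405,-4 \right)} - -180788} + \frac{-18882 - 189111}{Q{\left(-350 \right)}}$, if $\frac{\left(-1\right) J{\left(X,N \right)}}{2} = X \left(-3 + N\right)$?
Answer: $\frac{38863755443}{108705014} \approx 357.52$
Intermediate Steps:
$Q{\left(Z \right)} = -233 + Z$ ($Q{\left(Z \right)} = 4 - \left(237 - Z\right) = 4 + \left(-183 + \left(-54 + Z\right)\right) = 4 + \left(-237 + Z\right) = -233 + Z$)
$J{\left(X,N \right)} = - 2 X \left(-3 + N\right)$
$\frac{140303}{J{\left(405,-4 \right)} - -180788} + \frac{-18882 - 189111}{Q{\left(-350 \right)}} = \frac{140303}{2 \cdot 405 \left(3 - -4\right) - -180788} + \frac{-18882 - 189111}{-233 - 350} = \frac{140303}{2 \cdot 405 \left(3 + 4\right) + 180788} - \frac{207993}{-583} = \frac{140303}{2 \cdot 405 \cdot 7 + 180788} - - \frac{207993}{583} = \frac{140303}{5670 + 180788} + \frac{207993}{583} = \frac{140303}{186458} + \frac{207993}{583} = \frac{38863755443}{108705014}$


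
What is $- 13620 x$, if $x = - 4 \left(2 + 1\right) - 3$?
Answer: $204300$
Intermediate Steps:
$x = -15$ ($x = \left(-4\right) 3 - 3 = -12 - 3 = -15$)
$- 13620 x = \left(-13620\right) \left(-15\right) = 204300$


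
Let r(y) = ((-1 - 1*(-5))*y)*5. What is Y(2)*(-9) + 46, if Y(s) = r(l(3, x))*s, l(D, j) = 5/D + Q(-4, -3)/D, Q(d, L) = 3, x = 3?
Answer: -914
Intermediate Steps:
l(D, j) = 8/D (l(D, j) = 5/D + 3/D = 8/D)
r(y) = 20*y (r(y) = ((-1 + 5)*y)*5 = (4*y)*5 = 20*y)
Y(s) = 160*s/3 (Y(s) = (20*(8/3))*s = 160*s/3)
Y(2)*(-9) + 46 = ((160/3)*2)*(-9) + 46 = (320/3)*(-9) + 46 = -960 + 46 = -914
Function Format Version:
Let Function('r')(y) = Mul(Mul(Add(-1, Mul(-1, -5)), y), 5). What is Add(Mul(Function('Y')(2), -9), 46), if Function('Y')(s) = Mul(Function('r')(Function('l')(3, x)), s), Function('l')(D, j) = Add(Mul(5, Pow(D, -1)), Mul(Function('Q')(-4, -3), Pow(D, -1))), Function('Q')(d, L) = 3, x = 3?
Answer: -914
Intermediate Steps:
Function('l')(D, j) = Mul(8, Pow(D, -1)) (Function('l')(D, j) = Add(Mul(5, Pow(D, -1)), Mul(3, Pow(D, -1))) = Mul(8, Pow(D, -1)))
Function('r')(y) = Mul(20, y) (Function('r')(y) = Mul(Mul(Add(-1, 5), y), 5) = Mul(Mul(4, y), 5) = Mul(20, y))
Function('Y')(s) = Mul(Rational(160, 3), s) (Function('Y')(s) = Mul(Mul(20, Mul(8, Pow(3, -1))), s) = Mul(Mul(20, Mul(8, Rational(1, 3))), s) = Mul(Mul(20, Rational(8, 3)), s) = Mul(Rational(160, 3), s))
Add(Mul(Function('Y')(2), -9), 46) = Add(Mul(Mul(Rational(160, 3), 2), -9), 46) = Add(Mul(Rational(320, 3), -9), 46) = Add(-960, 46) = -914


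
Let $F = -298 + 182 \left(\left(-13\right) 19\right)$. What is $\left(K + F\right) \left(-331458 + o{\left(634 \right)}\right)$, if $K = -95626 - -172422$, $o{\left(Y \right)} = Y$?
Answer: $-10435512256$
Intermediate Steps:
$K = 76796$ ($K = -95626 + 172422 = 76796$)
$F = -45252$ ($F = -298 + 182 \left(-247\right) = -298 - 44954 = -45252$)
$\left(K + F\right) \left(-331458 + o{\left(634 \right)}\right) = \left(76796 - 45252\right) \left(-331458 + 634\right) = 31544 \left(-330824\right) = -10435512256$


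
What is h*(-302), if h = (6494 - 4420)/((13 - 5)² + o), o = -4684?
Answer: 156587/1155 ≈ 135.57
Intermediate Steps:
h = -1037/2310 (h = (6494 - 4420)/((13 - 5)² - 4684) = 2074/(8² - 4684) = 2074/(64 - 4684) = 2074/(-4620) = 2074*(-1/4620) = -1037/2310 ≈ -0.44892)
h*(-302) = -1037/2310*(-302) = 156587/1155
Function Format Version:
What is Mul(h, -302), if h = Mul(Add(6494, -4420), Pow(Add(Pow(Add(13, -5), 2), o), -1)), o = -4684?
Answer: Rational(156587, 1155) ≈ 135.57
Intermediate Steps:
h = Rational(-1037, 2310) (h = Mul(Add(6494, -4420), Pow(Add(Pow(Add(13, -5), 2), -4684), -1)) = Mul(2074, Pow(Add(Pow(8, 2), -4684), -1)) = Mul(2074, Pow(Add(64, -4684), -1)) = Mul(2074, Pow(-4620, -1)) = Mul(2074, Rational(-1, 4620)) = Rational(-1037, 2310) ≈ -0.44892)
Mul(h, -302) = Mul(Rational(-1037, 2310), -302) = Rational(156587, 1155)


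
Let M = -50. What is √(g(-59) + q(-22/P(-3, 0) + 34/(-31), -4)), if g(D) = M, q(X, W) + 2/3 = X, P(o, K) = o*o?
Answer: 2*I*√117211/93 ≈ 7.3626*I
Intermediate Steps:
P(o, K) = o²
q(X, W) = -⅔ + X
g(D) = -50
√(g(-59) + q(-22/P(-3, 0) + 34/(-31), -4)) = √(-50 + (-⅔ + (-22/((-3)²) + 34/(-31)))) = √(-50 + (-⅔ + (-22/9 + 34*(-1/31)))) = √(-50 + (-⅔ + (-22*⅑ - 34/31))) = √(-50 + (-⅔ + (-22/9 - 34/31))) = √(-50 + (-⅔ - 988/279)) = √(-50 - 1174/279) = √(-15124/279) = 2*I*√117211/93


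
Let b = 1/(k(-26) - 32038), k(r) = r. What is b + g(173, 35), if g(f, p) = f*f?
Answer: 959643455/32064 ≈ 29929.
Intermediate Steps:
g(f, p) = f²
b = -1/32064 (b = 1/(-26 - 32038) = 1/(-32064) = -1/32064 ≈ -3.1188e-5)
b + g(173, 35) = -1/32064 + 173² = -1/32064 + 29929 = 959643455/32064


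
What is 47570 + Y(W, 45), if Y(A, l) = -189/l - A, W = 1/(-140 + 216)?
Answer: 18074999/380 ≈ 47566.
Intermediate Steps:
W = 1/76 ≈ 0.013158
Y(A, l) = -A - 189/l
47570 + Y(W, 45) = 47570 + (-1*1/76 - 189/45) = 47570 + (-1/76 - 189*1/45) = 47570 + (-1/76 - 21/5) = 47570 - 1601/380 = 18074999/380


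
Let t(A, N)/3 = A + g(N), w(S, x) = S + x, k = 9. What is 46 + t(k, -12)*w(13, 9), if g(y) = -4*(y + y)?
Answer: 6976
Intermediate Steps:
g(y) = -8*y
t(A, N) = -24*N + 3*A (t(A, N) = 3*(A - 8*N) = -24*N + 3*A)
46 + t(k, -12)*w(13, 9) = 46 + (-24*(-12) + 3*9)*(13 + 9) = 46 + (288 + 27)*22 = 46 + 315*22 = 46 + 6930 = 6976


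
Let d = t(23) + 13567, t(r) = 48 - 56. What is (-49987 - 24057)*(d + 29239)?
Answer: -3168935112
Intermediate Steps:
t(r) = -8
d = 13559 (d = -8 + 13567 = 13559)
(-49987 - 24057)*(d + 29239) = (-49987 - 24057)*(13559 + 29239) = -74044*42798 = -3168935112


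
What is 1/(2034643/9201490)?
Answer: 9201490/2034643 ≈ 4.5224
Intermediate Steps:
1/(2034643/9201490) = 9201490/2034643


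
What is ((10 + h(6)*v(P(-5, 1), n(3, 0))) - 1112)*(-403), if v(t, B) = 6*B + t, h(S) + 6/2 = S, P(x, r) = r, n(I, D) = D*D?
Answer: 442897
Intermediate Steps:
n(I, D) = D²
h(S) = -3 + S
v(t, B) = t + 6*B
((10 + h(6)*v(P(-5, 1), n(3, 0))) - 1112)*(-403) = ((10 + (-3 + 6)*(1 + 6*0²)) - 1112)*(-403) = ((10 + 3*(1 + 6*0)) - 1112)*(-403) = ((10 + 3*(1 + 0)) - 1112)*(-403) = ((10 + 3*1) - 1112)*(-403) = ((10 + 3) - 1112)*(-403) = (13 - 1112)*(-403) = -1099*(-403) = 442897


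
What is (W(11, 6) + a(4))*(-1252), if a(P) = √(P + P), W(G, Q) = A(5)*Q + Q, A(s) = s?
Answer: -45072 - 2504*√2 ≈ -48613.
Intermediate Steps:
W(G, Q) = 6*Q (W(G, Q) = 5*Q + Q = 6*Q)
a(P) = √2*√P (a(P) = √(2*P) = √2*√P)
(W(11, 6) + a(4))*(-1252) = (6*6 + √2*√4)*(-1252) = (36 + √2*2)*(-1252) = (36 + 2*√2)*(-1252) = -45072 - 2504*√2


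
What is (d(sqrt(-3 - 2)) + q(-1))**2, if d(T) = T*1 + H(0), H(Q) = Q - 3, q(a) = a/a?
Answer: (2 - I*sqrt(5))**2 ≈ -1.0 - 8.9443*I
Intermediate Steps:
q(a) = 1
H(Q) = -3 + Q
d(T) = -3 + T (d(T) = T*1 + (-3 + 0) = T - 3 = -3 + T)
(d(sqrt(-3 - 2)) + q(-1))**2 = ((-3 + sqrt(-3 - 2)) + 1)**2 = ((-3 + sqrt(-5)) + 1)**2 = ((-3 + I*sqrt(5)) + 1)**2 = (-2 + I*sqrt(5))**2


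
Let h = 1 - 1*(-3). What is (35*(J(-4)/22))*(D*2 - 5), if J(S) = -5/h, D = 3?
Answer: -175/88 ≈ -1.9886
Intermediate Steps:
h = 4 (h = 1 + 3 = 4)
J(S) = -5/4
(35*(J(-4)/22))*(D*2 - 5) = (35*(-5/4/22))*(3*2 - 5) = (35*(-5/4*1/22))*(6 - 5) = (35*(-5/88))*1 = -175/88*1 = -175/88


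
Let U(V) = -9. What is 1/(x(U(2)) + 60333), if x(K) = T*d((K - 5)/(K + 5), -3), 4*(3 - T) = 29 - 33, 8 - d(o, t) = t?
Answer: 1/60377 ≈ 1.6563e-5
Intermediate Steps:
d(o, t) = 8 - t
T = 4 (T = 3 - (29 - 33)/4 = 3 - ¼*(-4) = 3 + 1 = 4)
x(K) = 44 (x(K) = 4*(8 - 1*(-3)) = 4*(8 + 3) = 4*11 = 44)
1/(x(U(2)) + 60333) = 1/(44 + 60333) = 1/60377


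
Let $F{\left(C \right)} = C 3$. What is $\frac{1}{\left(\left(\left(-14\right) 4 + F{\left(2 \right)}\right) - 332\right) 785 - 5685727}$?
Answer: $- \frac{1}{5985597} \approx -1.6707 \cdot 10^{-7}$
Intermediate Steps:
$F{\left(C \right)} = 3 C$
$\frac{1}{\left(\left(\left(-14\right) 4 + F{\left(2 \right)}\right) - 332\right) 785 - 5685727} = \frac{1}{\left(\left(\left(-14\right) 4 + 3 \cdot 2\right) - 332\right) 785 - 5685727} = \frac{1}{\left(\left(-56 + 6\right) - 332\right) 785 - 5685727} = \frac{1}{\left(-50 - 332\right) 785 - 5685727} = \frac{1}{\left(-382\right) 785 - 5685727} = \frac{1}{-299870 - 5685727} = \frac{1}{-5985597} = - \frac{1}{5985597}$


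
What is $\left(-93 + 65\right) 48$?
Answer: $-1344$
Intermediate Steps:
$\left(-93 + 65\right) 48 = \left(-28\right) 48 = -1344$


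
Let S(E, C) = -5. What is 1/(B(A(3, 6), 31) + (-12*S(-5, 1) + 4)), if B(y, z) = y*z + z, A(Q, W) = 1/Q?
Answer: 3/316 ≈ 0.0094937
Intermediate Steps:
B(y, z) = z + y*z
1/(B(A(3, 6), 31) + (-12*S(-5, 1) + 4)) = 1/(31*(1 + 1/3) + (-12*(-5) + 4)) = 1/(31*(1 + ⅓) + (60 + 4)) = 1/(31*(4/3) + 64) = 1/(124/3 + 64) = 1/(316/3) = 3/316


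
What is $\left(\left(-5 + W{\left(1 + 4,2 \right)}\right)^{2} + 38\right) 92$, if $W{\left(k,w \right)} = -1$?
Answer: $6808$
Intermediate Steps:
$\left(\left(-5 + W{\left(1 + 4,2 \right)}\right)^{2} + 38\right) 92 = \left(\left(-5 - 1\right)^{2} + 38\right) 92 = \left(\left(-6\right)^{2} + 38\right) 92 = \left(36 + 38\right) 92 = 74 \cdot 92 = 6808$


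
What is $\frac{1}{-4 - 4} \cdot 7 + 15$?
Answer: $\frac{113}{8} \approx 14.125$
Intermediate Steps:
$\frac{1}{-4 - 4} \cdot 7 + 15 = \frac{1}{-8} \cdot 7 + 15 = \left(- \frac{1}{8}\right) 7 + 15 = - \frac{7}{8} + 15 = \frac{113}{8}$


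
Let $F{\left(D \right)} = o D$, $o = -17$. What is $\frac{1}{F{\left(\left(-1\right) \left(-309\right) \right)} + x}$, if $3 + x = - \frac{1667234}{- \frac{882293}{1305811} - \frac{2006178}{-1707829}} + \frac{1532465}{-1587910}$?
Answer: $- \frac{353431840252101302}{1182660153464166178824557} \approx -2.9884 \cdot 10^{-7}$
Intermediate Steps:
$x = - \frac{1180803576007321890685151}{353431840252101302}$ ($x = -3 + \left(- \frac{1667234}{- \frac{882293}{1305811} - \frac{2006178}{-1707829}} + \frac{1532465}{-1587910}\right) = -3 + \left(- \frac{1667234}{\left(-882293\right) \frac{1}{1305811} - - \frac{2006178}{1707829}} + 1532465 \left(- \frac{1}{1587910}\right)\right) = -3 - \left(\frac{306493}{317582} + \frac{1667234}{- \frac{882293}{1305811} + \frac{2006178}{1707829}}\right) = -3 - \left(\frac{306493}{317582} + \frac{1667234}{\frac{1112883728461}{2230101894319}}\right) = -3 - \frac{1180802515711801134381245}{353431840252101302} = - \frac{1180803576007321890685151}{353431840252101302} \approx -3.341 \cdot 10^{6}$)
$F{\left(D \right)} = - 17 D$
$\frac{1}{F{\left(\left(-1\right) \left(-309\right) \right)} + x} = \frac{1}{- 17 \left(\left(-1\right) \left(-309\right)\right) - \frac{1180803576007321890685151}{353431840252101302}} = \frac{1}{\left(-17\right) 309 - \frac{1180803576007321890685151}{353431840252101302}} = \frac{1}{-5253 - \frac{1180803576007321890685151}{353431840252101302}} = \frac{1}{- \frac{1182660153464166178824557}{353431840252101302}} = - \frac{353431840252101302}{1182660153464166178824557}$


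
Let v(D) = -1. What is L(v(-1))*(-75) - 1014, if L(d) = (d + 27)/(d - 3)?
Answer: -1053/2 ≈ -526.50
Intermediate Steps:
L(d) = (27 + d)/(-3 + d)
L(v(-1))*(-75) - 1014 = ((27 - 1)/(-3 - 1))*(-75) - 1014 = (26/(-4))*(-75) - 1014 = -¼*26*(-75) - 1014 = -13/2*(-75) - 1014 = 975/2 - 1014 = -1053/2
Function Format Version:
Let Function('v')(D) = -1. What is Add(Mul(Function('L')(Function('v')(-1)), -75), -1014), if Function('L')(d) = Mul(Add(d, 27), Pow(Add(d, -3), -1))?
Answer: Rational(-1053, 2) ≈ -526.50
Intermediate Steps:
Function('L')(d) = Mul(Pow(Add(-3, d), -1), Add(27, d)) (Function('L')(d) = Mul(Add(27, d), Pow(Add(-3, d), -1)) = Mul(Pow(Add(-3, d), -1), Add(27, d)))
Add(Mul(Function('L')(Function('v')(-1)), -75), -1014) = Add(Mul(Mul(Pow(Add(-3, -1), -1), Add(27, -1)), -75), -1014) = Add(Mul(Mul(Pow(-4, -1), 26), -75), -1014) = Add(Mul(Mul(Rational(-1, 4), 26), -75), -1014) = Add(Mul(Rational(-13, 2), -75), -1014) = Add(Rational(975, 2), -1014) = Rational(-1053, 2)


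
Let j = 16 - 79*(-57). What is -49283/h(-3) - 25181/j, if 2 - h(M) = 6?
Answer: 222609153/18076 ≈ 12315.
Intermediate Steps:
h(M) = -4 (h(M) = 2 - 1*6 = 2 - 6 = -4)
j = 4519 (j = 16 + 4503 = 4519)
-49283/h(-3) - 25181/j = -49283/(-4) - 25181/4519 = -49283*(-¼) - 25181*1/4519 = 49283/4 - 25181/4519 = 222609153/18076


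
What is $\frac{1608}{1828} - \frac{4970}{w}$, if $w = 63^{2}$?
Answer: $- \frac{96536}{259119} \approx -0.37255$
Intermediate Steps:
$w = 3969$
$\frac{1608}{1828} - \frac{4970}{w} = \frac{1608}{1828} - \frac{4970}{3969} = 1608 \cdot \frac{1}{1828} - \frac{710}{567} = \frac{402}{457} - \frac{710}{567} = - \frac{96536}{259119}$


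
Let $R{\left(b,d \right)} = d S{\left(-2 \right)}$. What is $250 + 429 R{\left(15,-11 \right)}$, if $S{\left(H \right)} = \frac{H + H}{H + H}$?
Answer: $-4469$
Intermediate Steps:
$S{\left(H \right)} = 1$ ($S{\left(H \right)} = \frac{2 H}{2 H} = 2 H \frac{1}{2 H} = 1$)
$R{\left(b,d \right)} = d$ ($R{\left(b,d \right)} = d 1 = d$)
$250 + 429 R{\left(15,-11 \right)} = 250 + 429 \left(-11\right) = 250 - 4719 = -4469$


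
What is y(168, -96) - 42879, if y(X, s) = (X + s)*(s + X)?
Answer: -37695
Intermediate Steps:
y(X, s) = (X + s)² (y(X, s) = (X + s)*(X + s) = (X + s)²)
y(168, -96) - 42879 = (168 - 96)² - 42879 = 72² - 42879 = 5184 - 42879 = -37695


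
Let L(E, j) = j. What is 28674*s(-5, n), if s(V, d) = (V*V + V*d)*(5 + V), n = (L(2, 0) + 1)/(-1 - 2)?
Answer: 0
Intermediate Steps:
n = -⅓ (n = (0 + 1)/(-1 - 2) = 1/(-3) = 1*(-⅓) = -⅓ ≈ -0.33333)
s(V, d) = (5 + V)*(V² + V*d) (s(V, d) = (V² + V*d)*(5 + V) = (5 + V)*(V² + V*d))
28674*s(-5, n) = 28674*(-5*((-5)² + 5*(-5) + 5*(-⅓) - 5*(-⅓))) = 28674*(-5*(25 - 25 - 5/3 + 5/3)) = 28674*(-5*0) = 28674*0 = 0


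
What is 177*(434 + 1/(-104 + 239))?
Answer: 3456869/45 ≈ 76819.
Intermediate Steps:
177*(434 + 1/(-104 + 239)) = 177*(434 + 1/135) = 177*(58591/135) = 3456869/45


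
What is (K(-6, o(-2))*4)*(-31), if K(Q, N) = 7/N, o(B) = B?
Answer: 434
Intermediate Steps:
(K(-6, o(-2))*4)*(-31) = ((7/(-2))*4)*(-31) = ((7*(-1/2))*4)*(-31) = -7/2*4*(-31) = -14*(-31) = 434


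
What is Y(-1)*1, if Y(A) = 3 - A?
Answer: 4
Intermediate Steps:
Y(-1)*1 = (3 - 1*(-1))*1 = (3 + 1)*1 = 4*1 = 4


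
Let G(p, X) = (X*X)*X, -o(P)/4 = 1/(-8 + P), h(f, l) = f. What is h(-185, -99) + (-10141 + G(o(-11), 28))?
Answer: 11626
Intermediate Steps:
o(P) = -4/(-8 + P)
G(p, X) = X**3 (G(p, X) = X**2*X = X**3)
h(-185, -99) + (-10141 + G(o(-11), 28)) = -185 + (-10141 + 28**3) = -185 + (-10141 + 21952) = -185 + 11811 = 11626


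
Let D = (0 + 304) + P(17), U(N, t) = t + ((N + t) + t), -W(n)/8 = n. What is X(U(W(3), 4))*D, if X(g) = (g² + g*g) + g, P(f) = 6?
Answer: 85560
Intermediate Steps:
W(n) = -8*n
U(N, t) = N + 3*t (U(N, t) = t + (N + 2*t) = N + 3*t)
X(g) = g + 2*g² (X(g) = (g² + g²) + g = 2*g² + g = g + 2*g²)
D = 310 (D = (0 + 304) + 6 = 304 + 6 = 310)
X(U(W(3), 4))*D = ((-8*3 + 3*4)*(1 + 2*(-8*3 + 3*4)))*310 = ((-24 + 12)*(1 + 2*(-24 + 12)))*310 = -12*(1 + 2*(-12))*310 = -12*(1 - 24)*310 = -12*(-23)*310 = 276*310 = 85560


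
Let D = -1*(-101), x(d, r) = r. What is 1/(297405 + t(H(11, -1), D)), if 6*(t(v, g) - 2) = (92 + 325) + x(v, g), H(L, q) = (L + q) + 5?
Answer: 3/892480 ≈ 3.3614e-6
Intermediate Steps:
H(L, q) = 5 + L + q
D = 101
t(v, g) = 143/2 + g/6 (t(v, g) = 2 + ((92 + 325) + g)/6 = 2 + (417 + g)/6 = 2 + (139/2 + g/6) = 143/2 + g/6)
1/(297405 + t(H(11, -1), D)) = 1/(297405 + (143/2 + (⅙)*101)) = 1/(297405 + (143/2 + 101/6)) = 1/(297405 + 265/3) = 1/(892480/3) = 3/892480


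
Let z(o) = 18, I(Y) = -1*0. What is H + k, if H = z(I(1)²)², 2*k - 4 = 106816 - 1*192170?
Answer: -42351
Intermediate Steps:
I(Y) = 0
k = -42675 (k = 2 + (106816 - 1*192170)/2 = 2 + (106816 - 192170)/2 = 2 + (½)*(-85354) = 2 - 42677 = -42675)
H = 324 (H = 18² = 324)
H + k = 324 - 42675 = -42351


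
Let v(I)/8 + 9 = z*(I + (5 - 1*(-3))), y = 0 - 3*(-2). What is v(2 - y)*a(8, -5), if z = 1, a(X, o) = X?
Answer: -320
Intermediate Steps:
y = 6 (y = 0 + 6 = 6)
v(I) = -8 + 8*I (v(I) = -72 + 8*(1*(I + (5 - 1*(-3)))) = -72 + 8*(1*(I + (5 + 3))) = -72 + 8*(1*(I + 8)) = -72 + 8*(1*(8 + I)) = -72 + 8*(8 + I) = -72 + (64 + 8*I) = -8 + 8*I)
v(2 - y)*a(8, -5) = (-8 + 8*(2 - 1*6))*8 = (-8 + 8*(2 - 6))*8 = (-8 + 8*(-4))*8 = (-8 - 32)*8 = -40*8 = -320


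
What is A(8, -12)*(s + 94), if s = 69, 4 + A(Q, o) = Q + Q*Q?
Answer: 11084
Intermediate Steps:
A(Q, o) = -4 + Q + Q**2 (A(Q, o) = -4 + (Q + Q*Q) = -4 + (Q + Q**2) = -4 + Q + Q**2)
A(8, -12)*(s + 94) = (-4 + 8 + 8**2)*(69 + 94) = (-4 + 8 + 64)*163 = 68*163 = 11084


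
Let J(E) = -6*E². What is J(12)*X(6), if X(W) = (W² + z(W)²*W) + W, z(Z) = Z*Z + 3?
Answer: -7921152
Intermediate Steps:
z(Z) = 3 + Z² (z(Z) = Z² + 3 = 3 + Z²)
X(W) = W + W² + W*(3 + W²)² (X(W) = (W² + (3 + W²)²*W) + W = (W² + W*(3 + W²)²) + W = W + W² + W*(3 + W²)²)
J(12)*X(6) = (-6*12²)*(6*(1 + 6 + (3 + 6²)²)) = (-6*144)*(6*(1 + 6 + (3 + 36)²)) = -5184*(1 + 6 + 39²) = -5184*(1 + 6 + 1521) = -5184*1528 = -864*9168 = -7921152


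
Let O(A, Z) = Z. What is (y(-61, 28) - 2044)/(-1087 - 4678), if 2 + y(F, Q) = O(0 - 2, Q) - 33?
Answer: 2051/5765 ≈ 0.35577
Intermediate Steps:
y(F, Q) = -35 + Q (y(F, Q) = -2 + (Q - 33) = -2 + (-33 + Q) = -35 + Q)
(y(-61, 28) - 2044)/(-1087 - 4678) = ((-35 + 28) - 2044)/(-1087 - 4678) = (-7 - 2044)/(-5765) = -2051*(-1/5765) = 2051/5765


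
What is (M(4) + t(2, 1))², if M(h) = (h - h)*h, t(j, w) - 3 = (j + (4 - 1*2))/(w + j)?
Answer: 169/9 ≈ 18.778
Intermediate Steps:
t(j, w) = 3 + (2 + j)/(j + w) (t(j, w) = 3 + (j + (4 - 1*2))/(w + j) = 3 + (j + (4 - 2))/(j + w) = 3 + (j + 2)/(j + w) = 3 + (2 + j)/(j + w))
M(h) = 0 (M(h) = 0*h = 0)
(M(4) + t(2, 1))² = (0 + (2 + 3*1 + 4*2)/(2 + 1))² = (0 + (2 + 3 + 8)/3)² = (0 + (⅓)*13)² = (0 + 13/3)² = (13/3)² = 169/9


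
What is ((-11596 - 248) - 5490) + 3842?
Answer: -13492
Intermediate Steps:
((-11596 - 248) - 5490) + 3842 = (-11844 - 5490) + 3842 = -17334 + 3842 = -13492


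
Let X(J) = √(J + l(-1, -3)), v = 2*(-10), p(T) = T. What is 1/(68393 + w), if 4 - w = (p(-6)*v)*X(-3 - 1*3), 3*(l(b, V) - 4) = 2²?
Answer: 22799/1559386403 + 40*I*√6/4678159209 ≈ 1.462e-5 + 2.0944e-8*I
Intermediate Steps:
v = -20
l(b, V) = 16/3 (l(b, V) = 4 + (⅓)*2² = 4 + (⅓)*4 = 4 + 4/3 = 16/3)
X(J) = √(16/3 + J) (X(J) = √(J + 16/3) = √(16/3 + J))
w = 4 - 40*I*√6 (w = 4 - (-6*(-20))*√(48 + 9*(-3 - 1*3))/3 = 4 - 120*√(48 + 9*(-3 - 3))/3 = 4 - 120*√(48 + 9*(-6))/3 = 4 - 120*√(48 - 54)/3 = 4 - 120*√(-6)/3 = 4 - 120*(I*√6)/3 = 4 - 120*I*√6/3 = 4 - 40*I*√6 ≈ 4.0 - 97.98*I)
1/(68393 + w) = 1/(68393 + (4 - 40*I*√6)) = 1/(68397 - 40*I*√6)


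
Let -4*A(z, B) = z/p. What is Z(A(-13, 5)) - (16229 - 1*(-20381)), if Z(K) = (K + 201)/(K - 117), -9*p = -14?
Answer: -78532241/2145 ≈ -36612.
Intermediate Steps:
p = 14/9 (p = -1/9*(-14) = 14/9 ≈ 1.5556)
A(z, B) = -9*z/56 (A(z, B) = -z/(4*14/9) = -z*9/(4*14) = -9*z/56)
Z(K) = (201 + K)/(-117 + K)
Z(A(-13, 5)) - (16229 - 1*(-20381)) = (201 - 9/56*(-13))/(-117 - 9/56*(-13)) - (16229 - 1*(-20381)) = (201 + 117/56)/(-117 + 117/56) - (16229 + 20381) = (11373/56)/(-6435/56) - 1*36610 = -56/6435*11373/56 - 36610 = -3791/2145 - 36610 = -78532241/2145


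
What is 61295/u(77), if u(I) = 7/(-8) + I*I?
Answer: 98072/9485 ≈ 10.340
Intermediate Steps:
u(I) = -7/8 + I² (u(I) = 7*(-⅛) + I² = -7/8 + I²)
61295/u(77) = 61295/(-7/8 + 77²) = 61295/(-7/8 + 5929) = 61295/(47425/8) = 61295*(8/47425) = 98072/9485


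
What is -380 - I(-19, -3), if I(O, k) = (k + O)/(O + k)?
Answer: -381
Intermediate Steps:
I(O, k) = 1 (I(O, k) = (O + k)/(O + k) = 1)
-380 - I(-19, -3) = -380 - 1*1 = -380 - 1 = -381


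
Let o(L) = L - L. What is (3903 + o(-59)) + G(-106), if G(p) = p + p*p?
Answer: 15033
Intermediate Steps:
G(p) = p + p²
o(L) = 0
(3903 + o(-59)) + G(-106) = (3903 + 0) - 106*(1 - 106) = 3903 - 106*(-105) = 3903 + 11130 = 15033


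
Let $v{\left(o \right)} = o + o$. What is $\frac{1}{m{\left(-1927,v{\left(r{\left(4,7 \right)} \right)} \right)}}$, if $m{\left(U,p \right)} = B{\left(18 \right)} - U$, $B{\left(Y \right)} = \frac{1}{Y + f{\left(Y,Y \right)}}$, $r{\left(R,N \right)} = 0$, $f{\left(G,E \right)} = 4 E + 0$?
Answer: $\frac{90}{173431} \approx 0.00051894$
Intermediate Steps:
$f{\left(G,E \right)} = 4 E$
$B{\left(Y \right)} = \frac{1}{5 Y}$ ($B{\left(Y \right)} = \frac{1}{Y + 4 Y} = \frac{1}{5 Y}$)
$v{\left(o \right)} = 2 o$
$m{\left(U,p \right)} = \frac{1}{90} - U$ ($m{\left(U,p \right)} = \frac{1}{5 \cdot 18} - U = \frac{1}{5} \cdot \frac{1}{18} - U = \frac{1}{90} - U$)
$\frac{1}{m{\left(-1927,v{\left(r{\left(4,7 \right)} \right)} \right)}} = \frac{1}{\frac{1}{90} - -1927} = \frac{1}{\frac{1}{90} + 1927} = \frac{1}{\frac{173431}{90}} = \frac{90}{173431}$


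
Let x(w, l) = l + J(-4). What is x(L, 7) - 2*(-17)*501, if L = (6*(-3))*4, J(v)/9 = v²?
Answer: 17185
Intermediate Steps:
J(v) = 9*v²
L = -72 (L = -18*4 = -72)
x(w, l) = 144 + l (x(w, l) = l + 9*(-4)² = l + 9*16 = l + 144 = 144 + l)
x(L, 7) - 2*(-17)*501 = (144 + 7) - 2*(-17)*501 = 151 + 34*501 = 151 + 17034 = 17185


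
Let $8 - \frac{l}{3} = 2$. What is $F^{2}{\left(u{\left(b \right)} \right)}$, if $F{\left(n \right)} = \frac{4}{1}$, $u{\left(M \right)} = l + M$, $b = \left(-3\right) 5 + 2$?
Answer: $16$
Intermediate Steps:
$l = 18$ ($l = 24 - 6 = 18$)
$b = -13$ ($b = -15 + 2 = -13$)
$u{\left(M \right)} = 18 + M$
$F{\left(n \right)} = 4$ ($F{\left(n \right)} = 4 \cdot 1 = 4$)
$F^{2}{\left(u{\left(b \right)} \right)} = 4^{2} = 16$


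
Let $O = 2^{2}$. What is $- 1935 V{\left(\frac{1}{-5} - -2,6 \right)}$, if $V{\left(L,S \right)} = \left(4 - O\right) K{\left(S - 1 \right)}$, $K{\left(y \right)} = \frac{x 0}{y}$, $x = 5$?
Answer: $0$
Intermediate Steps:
$O = 4$
$K{\left(y \right)} = 0$ ($K{\left(y \right)} = \frac{5 \cdot 0}{y} = \frac{0}{y} = 0$)
$V{\left(L,S \right)} = 0$ ($V{\left(L,S \right)} = \left(4 - 4\right) 0 = 0 \cdot 0 = 0$)
$- 1935 V{\left(\frac{1}{-5} - -2,6 \right)} = \left(-1935\right) 0 = 0$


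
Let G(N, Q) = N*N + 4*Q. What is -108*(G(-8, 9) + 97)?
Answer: -21276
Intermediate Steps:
G(N, Q) = N² + 4*Q
-108*(G(-8, 9) + 97) = -108*(((-8)² + 4*9) + 97) = -108*((64 + 36) + 97) = -108*(100 + 97) = -108*197 = -21276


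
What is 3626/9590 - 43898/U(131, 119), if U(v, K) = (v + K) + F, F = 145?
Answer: -1198713/10823 ≈ -110.76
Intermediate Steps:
U(v, K) = 145 + K + v (U(v, K) = (v + K) + 145 = (K + v) + 145 = 145 + K + v)
3626/9590 - 43898/U(131, 119) = 3626/9590 - 43898/(145 + 119 + 131) = 3626*(1/9590) - 43898/395 = 259/685 - 43898*1/395 = 259/685 - 43898/395 = -1198713/10823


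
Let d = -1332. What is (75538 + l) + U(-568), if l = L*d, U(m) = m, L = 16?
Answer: 53658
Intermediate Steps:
l = -21312 (l = 16*(-1332) = -21312)
(75538 + l) + U(-568) = (75538 - 21312) - 568 = 54226 - 568 = 53658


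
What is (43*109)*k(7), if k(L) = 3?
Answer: 14061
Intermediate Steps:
(43*109)*k(7) = (43*109)*3 = 4687*3 = 14061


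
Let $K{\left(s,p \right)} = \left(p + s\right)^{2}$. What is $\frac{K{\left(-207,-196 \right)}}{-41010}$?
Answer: $- \frac{162409}{41010} \approx -3.9602$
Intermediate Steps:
$\frac{K{\left(-207,-196 \right)}}{-41010} = \frac{\left(-196 - 207\right)^{2}}{-41010} = \left(-403\right)^{2} \left(- \frac{1}{41010}\right) = 162409 \left(- \frac{1}{41010}\right) = - \frac{162409}{41010}$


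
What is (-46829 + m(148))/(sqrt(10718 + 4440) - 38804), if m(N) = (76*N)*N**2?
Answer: -4779282300926/752867629 - 246329363*sqrt(15158)/1505735258 ≈ -6368.2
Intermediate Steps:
m(N) = 76*N**3
(-46829 + m(148))/(sqrt(10718 + 4440) - 38804) = (-46829 + 76*148**3)/(sqrt(10718 + 4440) - 38804) = (-46829 + 76*3241792)/(sqrt(15158) - 38804) = (-46829 + 246376192)/(-38804 + sqrt(15158)) = 246329363/(-38804 + sqrt(15158))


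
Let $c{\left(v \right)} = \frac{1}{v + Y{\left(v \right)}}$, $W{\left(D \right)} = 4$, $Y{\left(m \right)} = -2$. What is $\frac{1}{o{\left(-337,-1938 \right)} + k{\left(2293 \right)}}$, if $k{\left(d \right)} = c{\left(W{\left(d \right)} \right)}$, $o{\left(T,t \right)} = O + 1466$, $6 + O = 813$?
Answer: $\frac{2}{4547} \approx 0.00043985$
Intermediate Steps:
$O = 807$ ($O = -6 + 813 = 807$)
$o{\left(T,t \right)} = 2273$ ($o{\left(T,t \right)} = 807 + 1466 = 2273$)
$c{\left(v \right)} = \frac{1}{-2 + v}$ ($c{\left(v \right)} = \frac{1}{v - 2} = \frac{1}{-2 + v}$)
$k{\left(d \right)} = \frac{1}{2}$ ($k{\left(d \right)} = \frac{1}{-2 + 4} = \frac{1}{2}$)
$\frac{1}{o{\left(-337,-1938 \right)} + k{\left(2293 \right)}} = \frac{1}{2273 + \frac{1}{2}} = \frac{1}{\frac{4547}{2}} = \frac{2}{4547}$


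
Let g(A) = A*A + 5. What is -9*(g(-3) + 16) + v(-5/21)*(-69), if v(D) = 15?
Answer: -1305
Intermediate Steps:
g(A) = 5 + A² (g(A) = A² + 5 = 5 + A²)
-9*(g(-3) + 16) + v(-5/21)*(-69) = -9*((5 + (-3)²) + 16) + 15*(-69) = -9*((5 + 9) + 16) - 1035 = -9*(14 + 16) - 1035 = -9*30 - 1035 = -270 - 1035 = -1305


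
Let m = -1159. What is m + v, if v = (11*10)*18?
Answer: 821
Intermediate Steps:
v = 1980 (v = 110*18 = 1980)
m + v = -1159 + 1980 = 821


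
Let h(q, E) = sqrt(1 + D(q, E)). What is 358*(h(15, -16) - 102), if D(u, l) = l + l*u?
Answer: -36516 + 358*I*sqrt(255) ≈ -36516.0 + 5716.8*I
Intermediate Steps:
h(q, E) = sqrt(1 + E*(1 + q))
358*(h(15, -16) - 102) = 358*(sqrt(1 - 16*(1 + 15)) - 102) = 358*(sqrt(1 - 16*16) - 102) = 358*(sqrt(1 - 256) - 102) = 358*(sqrt(-255) - 102) = 358*(I*sqrt(255) - 102) = 358*(-102 + I*sqrt(255)) = -36516 + 358*I*sqrt(255)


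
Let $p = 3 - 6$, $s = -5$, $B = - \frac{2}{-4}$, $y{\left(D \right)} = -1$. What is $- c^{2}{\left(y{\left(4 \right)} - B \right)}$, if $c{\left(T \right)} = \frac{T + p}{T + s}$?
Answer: $- \frac{81}{169} \approx -0.47929$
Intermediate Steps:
$B = \frac{1}{2}$ ($B = \left(-2\right) \left(- \frac{1}{4}\right) = \frac{1}{2} \approx 0.5$)
$p = -3$
$c{\left(T \right)} = \frac{-3 + T}{-5 + T}$ ($c{\left(T \right)} = \frac{T - 3}{T - 5} = \frac{-3 + T}{-5 + T}$)
$- c^{2}{\left(y{\left(4 \right)} - B \right)} = - \left(\frac{-3 - \frac{3}{2}}{-5 - \frac{3}{2}}\right)^{2} = - \left(\frac{1}{- \frac{13}{2}} \left(- \frac{9}{2}\right)\right)^{2} = - \left(\left(- \frac{2}{13}\right) \left(- \frac{9}{2}\right)\right)^{2} = - \left(\frac{9}{13}\right)^{2} = \left(-1\right) \frac{81}{169} = - \frac{81}{169}$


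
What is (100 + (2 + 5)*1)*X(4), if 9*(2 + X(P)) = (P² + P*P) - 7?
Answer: 749/9 ≈ 83.222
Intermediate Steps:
X(P) = -25/9 + 2*P²/9 (X(P) = -2 + ((P² + P*P) - 7)/9 = -2 + ((P² + P²) - 7)/9 = -2 + (2*P² - 7)/9 = -2 + (-7 + 2*P²)/9 = -2 + (-7/9 + 2*P²/9) = -25/9 + 2*P²/9)
(100 + (2 + 5)*1)*X(4) = (100 + (2 + 5)*1)*(-25/9 + (2/9)*4²) = (100 + 7*1)*(-25/9 + (2/9)*16) = (100 + 7)*(-25/9 + 32/9) = 107*(7/9) = 749/9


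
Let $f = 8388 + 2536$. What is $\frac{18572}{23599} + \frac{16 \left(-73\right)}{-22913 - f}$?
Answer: $\frac{655984396}{798519363} \approx 0.8215$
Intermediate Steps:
$f = 10924$
$\frac{18572}{23599} + \frac{16 \left(-73\right)}{-22913 - f} = \frac{18572}{23599} + \frac{16 \left(-73\right)}{-22913 - 10924} = 18572 \cdot \frac{1}{23599} - \frac{1168}{-22913 - 10924} = \frac{18572}{23599} - \frac{1168}{-33837} = \frac{18572}{23599} - - \frac{1168}{33837} = \frac{18572}{23599} + \frac{1168}{33837} = \frac{655984396}{798519363}$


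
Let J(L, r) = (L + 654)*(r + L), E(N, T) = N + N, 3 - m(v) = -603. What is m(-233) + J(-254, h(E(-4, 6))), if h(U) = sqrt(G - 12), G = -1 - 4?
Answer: -100994 + 400*I*sqrt(17) ≈ -1.0099e+5 + 1649.2*I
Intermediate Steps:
G = -5
m(v) = 606 (m(v) = 3 - 1*(-603) = 3 + 603 = 606)
E(N, T) = 2*N
h(U) = I*sqrt(17) (h(U) = sqrt(-5 - 12) = sqrt(-17) = I*sqrt(17))
J(L, r) = (654 + L)*(L + r)
m(-233) + J(-254, h(E(-4, 6))) = 606 + ((-254)**2 + 654*(-254) + 654*(I*sqrt(17)) - 254*I*sqrt(17)) = 606 + (64516 - 166116 + 654*I*sqrt(17) - 254*I*sqrt(17)) = 606 + (-101600 + 400*I*sqrt(17)) = -100994 + 400*I*sqrt(17)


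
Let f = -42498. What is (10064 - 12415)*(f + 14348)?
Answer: 66180650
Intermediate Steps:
(10064 - 12415)*(f + 14348) = (10064 - 12415)*(-42498 + 14348) = -2351*(-28150) = 66180650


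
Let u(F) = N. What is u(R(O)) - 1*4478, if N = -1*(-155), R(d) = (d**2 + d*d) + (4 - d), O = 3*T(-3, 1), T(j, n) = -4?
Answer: -4323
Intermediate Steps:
O = -12 (O = 3*(-4) = -12)
R(d) = 4 - d + 2*d**2 (R(d) = (d**2 + d**2) + (4 - d) = 2*d**2 + (4 - d) = 4 - d + 2*d**2)
N = 155
u(F) = 155
u(R(O)) - 1*4478 = 155 - 1*4478 = 155 - 4478 = -4323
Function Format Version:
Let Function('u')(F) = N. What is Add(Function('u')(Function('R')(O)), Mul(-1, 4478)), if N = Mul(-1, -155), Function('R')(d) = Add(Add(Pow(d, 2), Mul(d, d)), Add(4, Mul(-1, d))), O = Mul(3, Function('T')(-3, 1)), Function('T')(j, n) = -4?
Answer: -4323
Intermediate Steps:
O = -12 (O = Mul(3, -4) = -12)
Function('R')(d) = Add(4, Mul(-1, d), Mul(2, Pow(d, 2))) (Function('R')(d) = Add(Add(Pow(d, 2), Pow(d, 2)), Add(4, Mul(-1, d))) = Add(Mul(2, Pow(d, 2)), Add(4, Mul(-1, d))) = Add(4, Mul(-1, d), Mul(2, Pow(d, 2))))
N = 155
Function('u')(F) = 155
Add(Function('u')(Function('R')(O)), Mul(-1, 4478)) = Add(155, Mul(-1, 4478)) = Add(155, -4478) = -4323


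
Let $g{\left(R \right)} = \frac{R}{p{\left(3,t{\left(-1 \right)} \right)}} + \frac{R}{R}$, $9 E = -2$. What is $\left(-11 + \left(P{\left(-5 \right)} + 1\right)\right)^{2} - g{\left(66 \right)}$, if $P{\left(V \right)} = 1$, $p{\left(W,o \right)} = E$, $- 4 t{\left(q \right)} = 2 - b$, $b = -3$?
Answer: $377$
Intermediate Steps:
$t{\left(q \right)} = - \frac{5}{4}$ ($t{\left(q \right)} = - \frac{2 - -3}{4} = - \frac{2 + 3}{4} = \left(- \frac{1}{4}\right) 5 = - \frac{5}{4}$)
$E = - \frac{2}{9}$ ($E = \frac{1}{9} \left(-2\right) = - \frac{2}{9} \approx -0.22222$)
$p{\left(W,o \right)} = - \frac{2}{9}$
$g{\left(R \right)} = 1 - \frac{9 R}{2}$ ($g{\left(R \right)} = \frac{R}{- \frac{2}{9}} + \frac{R}{R} = R \left(- \frac{9}{2}\right) + 1 = - \frac{9 R}{2} + 1 = 1 - \frac{9 R}{2}$)
$\left(-11 + \left(P{\left(-5 \right)} + 1\right)\right)^{2} - g{\left(66 \right)} = \left(-11 + \left(1 + 1\right)\right)^{2} - \left(1 - 297\right) = \left(-11 + 2\right)^{2} - \left(1 - 297\right) = \left(-9\right)^{2} - -296 = 81 + 296 = 377$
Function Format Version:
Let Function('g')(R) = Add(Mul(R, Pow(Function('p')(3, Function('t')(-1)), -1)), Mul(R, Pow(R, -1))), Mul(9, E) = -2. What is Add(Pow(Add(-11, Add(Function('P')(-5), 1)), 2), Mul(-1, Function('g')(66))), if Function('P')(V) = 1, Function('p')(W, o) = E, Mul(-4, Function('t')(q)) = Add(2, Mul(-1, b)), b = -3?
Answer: 377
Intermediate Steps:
Function('t')(q) = Rational(-5, 4) (Function('t')(q) = Mul(Rational(-1, 4), Add(2, Mul(-1, -3))) = Mul(Rational(-1, 4), Add(2, 3)) = Mul(Rational(-1, 4), 5) = Rational(-5, 4))
E = Rational(-2, 9) (E = Mul(Rational(1, 9), -2) = Rational(-2, 9) ≈ -0.22222)
Function('p')(W, o) = Rational(-2, 9)
Function('g')(R) = Add(1, Mul(Rational(-9, 2), R)) (Function('g')(R) = Add(Mul(R, Pow(Rational(-2, 9), -1)), Mul(R, Pow(R, -1))) = Add(Mul(R, Rational(-9, 2)), 1) = Add(Mul(Rational(-9, 2), R), 1) = Add(1, Mul(Rational(-9, 2), R)))
Add(Pow(Add(-11, Add(Function('P')(-5), 1)), 2), Mul(-1, Function('g')(66))) = Add(Pow(Add(-11, Add(1, 1)), 2), Mul(-1, Add(1, Mul(Rational(-9, 2), 66)))) = Add(Pow(Add(-11, 2), 2), Mul(-1, Add(1, -297))) = Add(Pow(-9, 2), Mul(-1, -296)) = Add(81, 296) = 377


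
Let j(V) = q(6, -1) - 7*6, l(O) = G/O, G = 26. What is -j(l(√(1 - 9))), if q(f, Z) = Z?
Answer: 43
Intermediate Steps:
l(O) = 26/O
j(V) = -43 (j(V) = -1 - 7*6 = -1 - 42 = -43)
-j(l(√(1 - 9))) = -1*(-43) = 43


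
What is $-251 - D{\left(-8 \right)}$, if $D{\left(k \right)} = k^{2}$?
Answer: $-315$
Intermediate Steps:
$-251 - D{\left(-8 \right)} = -251 - \left(-8\right)^{2} = -251 - 64 = -315$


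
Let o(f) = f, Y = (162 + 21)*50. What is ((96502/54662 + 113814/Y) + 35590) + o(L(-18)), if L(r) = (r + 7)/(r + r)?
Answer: 53423566281029/1500471900 ≈ 35605.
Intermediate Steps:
L(r) = (7 + r)/(2*r) (L(r) = (7 + r)/((2*r)) = (7 + r)*(1/(2*r)) = (7 + r)/(2*r))
Y = 9150 (Y = 183*50 = 9150)
((96502/54662 + 113814/Y) + 35590) + o(L(-18)) = ((96502/54662 + 113814/9150) + 35590) + (1/2)*(7 - 18)/(-18) = ((96502*(1/54662) + 113814*(1/9150)) + 35590) + (1/2)*(-1/18)*(-11) = ((48251/27331 + 18969/1525) + 35590) + 11/36 = (592024514/41679775 + 35590) + 11/36 = 1483975216764/41679775 + 11/36 = 53423566281029/1500471900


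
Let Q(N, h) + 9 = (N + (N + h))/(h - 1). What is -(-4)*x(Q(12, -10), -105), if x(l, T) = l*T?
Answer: 47460/11 ≈ 4314.5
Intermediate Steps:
Q(N, h) = -9 + (h + 2*N)/(-1 + h) (Q(N, h) = -9 + (N + (N + h))/(h - 1) = -9 + (h + 2*N)/(-1 + h))
x(l, T) = T*l
-(-4)*x(Q(12, -10), -105) = -(-4)*(-105*(9 - 8*(-10) + 2*12)/(-1 - 10)) = -(-4)*(-105*(9 + 80 + 24)/(-11)) = -(-4)*(-(-105)*113/11) = -(-4)*(-105*(-113/11)) = -(-4)*11865/11 = -1*(-47460/11) = 47460/11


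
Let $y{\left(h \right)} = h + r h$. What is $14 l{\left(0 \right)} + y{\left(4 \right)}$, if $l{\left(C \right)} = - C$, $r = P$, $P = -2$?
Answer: $-4$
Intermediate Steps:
$r = -2$
$y{\left(h \right)} = - h$ ($y{\left(h \right)} = h - 2 h = - h$)
$14 l{\left(0 \right)} + y{\left(4 \right)} = 14 \left(\left(-1\right) 0\right) - 4 = 14 \cdot 0 - 4 = 0 - 4 = -4$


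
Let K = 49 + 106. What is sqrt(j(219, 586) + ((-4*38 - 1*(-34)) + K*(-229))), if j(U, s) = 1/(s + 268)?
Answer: I*sqrt(25973129854)/854 ≈ 188.71*I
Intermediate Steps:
K = 155
j(U, s) = 1/(268 + s)
sqrt(j(219, 586) + ((-4*38 - 1*(-34)) + K*(-229))) = sqrt(1/(268 + 586) + ((-4*38 - 1*(-34)) + 155*(-229))) = sqrt(1/854 + ((-152 + 34) - 35495)) = sqrt(1/854 + (-118 - 35495)) = sqrt(1/854 - 35613) = sqrt(-30413501/854) = I*sqrt(25973129854)/854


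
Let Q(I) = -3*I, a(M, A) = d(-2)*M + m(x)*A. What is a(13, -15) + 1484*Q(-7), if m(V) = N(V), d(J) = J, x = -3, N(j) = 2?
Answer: 31108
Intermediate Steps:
m(V) = 2
a(M, A) = -2*M + 2*A
a(13, -15) + 1484*Q(-7) = (-2*13 + 2*(-15)) + 1484*(-3*(-7)) = (-26 - 30) + 1484*21 = -56 + 31164 = 31108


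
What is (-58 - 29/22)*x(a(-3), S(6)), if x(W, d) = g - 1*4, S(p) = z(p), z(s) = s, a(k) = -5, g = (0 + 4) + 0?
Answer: 0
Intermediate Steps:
g = 4 (g = 4 + 0 = 4)
S(p) = p
x(W, d) = 0 (x(W, d) = 4 - 1*4 = 4 - 4 = 0)
(-58 - 29/22)*x(a(-3), S(6)) = (-58 - 29/22)*0 = -1305/22*0 = 0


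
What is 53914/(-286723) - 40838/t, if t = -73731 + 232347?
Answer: -10130408449/22739427684 ≈ -0.44550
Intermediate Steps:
t = 158616
53914/(-286723) - 40838/t = 53914/(-286723) - 40838/158616 = 53914*(-1/286723) - 40838*1/158616 = -53914/286723 - 20419/79308 = -10130408449/22739427684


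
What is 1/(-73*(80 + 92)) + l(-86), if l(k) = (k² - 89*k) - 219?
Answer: 186218035/12556 ≈ 14831.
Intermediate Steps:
l(k) = -219 + k² - 89*k
1/(-73*(80 + 92)) + l(-86) = 1/(-73*(80 + 92)) + (-219 + (-86)² - 89*(-86)) = 1/(-73*172) + (-219 + 7396 + 7654) = 1/(-12556) + 14831 = -1/12556 + 14831 = 186218035/12556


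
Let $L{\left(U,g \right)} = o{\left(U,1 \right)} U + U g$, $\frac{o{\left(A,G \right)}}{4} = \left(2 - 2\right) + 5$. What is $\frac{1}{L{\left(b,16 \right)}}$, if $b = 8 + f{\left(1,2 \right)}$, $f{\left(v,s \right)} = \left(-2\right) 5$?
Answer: $- \frac{1}{72} \approx -0.013889$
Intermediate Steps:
$f{\left(v,s \right)} = -10$
$o{\left(A,G \right)} = 20$ ($o{\left(A,G \right)} = 4 \left(\left(2 - 2\right) + 5\right) = 4 \left(0 + 5\right) = 4 \cdot 5 = 20$)
$b = -2$ ($b = 8 - 10 = -2$)
$L{\left(U,g \right)} = 20 U + U g$
$\frac{1}{L{\left(b,16 \right)}} = \frac{1}{\left(-2\right) \left(20 + 16\right)} = \frac{1}{\left(-2\right) 36} = \frac{1}{-72} = - \frac{1}{72}$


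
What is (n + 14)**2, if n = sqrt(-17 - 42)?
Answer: (14 + I*sqrt(59))**2 ≈ 137.0 + 215.07*I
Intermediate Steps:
n = I*sqrt(59) (n = sqrt(-59) = I*sqrt(59) ≈ 7.6811*I)
(n + 14)**2 = (I*sqrt(59) + 14)**2 = (14 + I*sqrt(59))**2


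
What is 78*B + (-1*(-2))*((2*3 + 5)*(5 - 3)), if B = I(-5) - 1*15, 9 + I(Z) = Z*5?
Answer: -3778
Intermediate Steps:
I(Z) = -9 + 5*Z (I(Z) = -9 + Z*5 = -9 + 5*Z)
B = -49 (B = (-9 + 5*(-5)) - 1*15 = (-9 - 25) - 15 = -34 - 15 = -49)
78*B + (-1*(-2))*((2*3 + 5)*(5 - 3)) = 78*(-49) + (-1*(-2))*((2*3 + 5)*(5 - 3)) = -3822 + 2*((6 + 5)*2) = -3822 + 2*(11*2) = -3822 + 2*22 = -3822 + 44 = -3778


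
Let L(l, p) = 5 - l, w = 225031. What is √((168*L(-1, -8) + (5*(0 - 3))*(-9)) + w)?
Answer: √226174 ≈ 475.58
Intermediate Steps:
√((168*L(-1, -8) + (5*(0 - 3))*(-9)) + w) = √((168*(5 - 1*(-1)) + (5*(0 - 3))*(-9)) + 225031) = √((168*(5 + 1) + (5*(-3))*(-9)) + 225031) = √((168*6 - 15*(-9)) + 225031) = √((1008 + 135) + 225031) = √(1143 + 225031) = √226174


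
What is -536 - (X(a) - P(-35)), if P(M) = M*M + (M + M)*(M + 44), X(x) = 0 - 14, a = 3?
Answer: 73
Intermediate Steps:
X(x) = -14
P(M) = M**2 + 2*M*(44 + M) (P(M) = M**2 + (2*M)*(44 + M) = M**2 + 2*M*(44 + M))
-536 - (X(a) - P(-35)) = -536 - (-14 - (-35)*(88 + 3*(-35))) = -536 - (-14 - (-35)*(88 - 105)) = -536 - (-14 - (-35)*(-17)) = -536 - (-14 - 1*595) = -536 - (-14 - 595) = -536 - 1*(-609) = -536 + 609 = 73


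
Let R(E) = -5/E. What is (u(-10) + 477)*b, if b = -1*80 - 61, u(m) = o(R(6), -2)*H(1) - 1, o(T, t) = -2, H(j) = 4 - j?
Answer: -66270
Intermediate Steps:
u(m) = -7 (u(m) = -2*(4 - 1*1) - 1 = -2*(4 - 1) - 1 = -2*3 - 1 = -6 - 1 = -7)
b = -141 (b = -80 - 61 = -141)
(u(-10) + 477)*b = (-7 + 477)*(-141) = 470*(-141) = -66270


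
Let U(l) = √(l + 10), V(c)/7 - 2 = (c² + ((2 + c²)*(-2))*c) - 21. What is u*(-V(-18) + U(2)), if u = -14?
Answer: 1180018 - 28*√3 ≈ 1.1800e+6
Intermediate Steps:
V(c) = -133 + 7*c² + 7*c*(-4 - 2*c²) (V(c) = 14 + 7*((c² + ((2 + c²)*(-2))*c) - 21) = 14 + 7*((c² + (-4 - 2*c²)*c) - 21) = 14 + 7*((c² + c*(-4 - 2*c²)) - 21) = 14 + 7*(-21 + c² + c*(-4 - 2*c²)) = 14 + (-147 + 7*c² + 7*c*(-4 - 2*c²)) = -133 + 7*c² + 7*c*(-4 - 2*c²))
U(l) = √(10 + l)
u*(-V(-18) + U(2)) = -14*(-(-133 - 28*(-18) - 14*(-18)³ + 7*(-18)²) + √(10 + 2)) = -14*(-(-133 + 504 - 14*(-5832) + 7*324) + √12) = -14*(-(-133 + 504 + 81648 + 2268) + 2*√3) = -14*(-1*84287 + 2*√3) = -14*(-84287 + 2*√3) = 1180018 - 28*√3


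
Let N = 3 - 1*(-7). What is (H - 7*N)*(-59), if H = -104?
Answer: 10266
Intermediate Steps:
N = 10 (N = 3 + 7 = 10)
(H - 7*N)*(-59) = (-104 - 7*10)*(-59) = (-104 - 70)*(-59) = -174*(-59) = 10266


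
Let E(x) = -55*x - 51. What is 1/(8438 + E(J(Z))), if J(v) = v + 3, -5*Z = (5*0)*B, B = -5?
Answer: 1/8222 ≈ 0.00012162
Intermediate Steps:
Z = 0 (Z = -5*0*(-5)/5 = -0*(-5) = -⅕*0 = 0)
J(v) = 3 + v
E(x) = -51 - 55*x
1/(8438 + E(J(Z))) = 1/(8438 + (-51 - 55*(3 + 0))) = 1/(8438 + (-51 - 55*3)) = 1/(8438 + (-51 - 165)) = 1/(8438 - 216) = 1/8222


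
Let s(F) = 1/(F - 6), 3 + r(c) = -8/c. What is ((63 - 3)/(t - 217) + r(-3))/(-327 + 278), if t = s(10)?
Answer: 529/42483 ≈ 0.012452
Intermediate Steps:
r(c) = -3 - 8/c
s(F) = 1/(-6 + F)
t = ¼ (t = 1/(-6 + 10) = 1/4 = ¼ ≈ 0.25000)
((63 - 3)/(t - 217) + r(-3))/(-327 + 278) = ((63 - 3)/(¼ - 217) + (-3 - 8/(-3)))/(-327 + 278) = (60/(-867/4) + (-3 - 8*(-⅓)))/(-49) = (60*(-4/867) + (-3 + 8/3))*(-1/49) = (-80/289 - ⅓)*(-1/49) = -529/867*(-1/49) = 529/42483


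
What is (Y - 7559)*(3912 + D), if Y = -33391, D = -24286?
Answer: 834315300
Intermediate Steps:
(Y - 7559)*(3912 + D) = (-33391 - 7559)*(3912 - 24286) = -40950*(-20374) = 834315300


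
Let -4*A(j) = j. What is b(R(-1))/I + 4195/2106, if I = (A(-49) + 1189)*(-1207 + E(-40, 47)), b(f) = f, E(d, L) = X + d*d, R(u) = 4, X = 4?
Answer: 8002352771/4017374010 ≈ 1.9919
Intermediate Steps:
A(j) = -j/4
E(d, L) = 4 + d² (E(d, L) = 4 + d*d = 4 + d²)
I = 1907585/4 (I = (-¼*(-49) + 1189)*(-1207 + (4 + (-40)²)) = (49/4 + 1189)*(-1207 + (4 + 1600)) = 4805*(-1207 + 1604)/4 = (4805/4)*397 = 1907585/4 ≈ 4.7690e+5)
b(R(-1))/I + 4195/2106 = 4/(1907585/4) + 4195/2106 = 4*(4/1907585) + 4195*(1/2106) = 16/1907585 + 4195/2106 = 8002352771/4017374010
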